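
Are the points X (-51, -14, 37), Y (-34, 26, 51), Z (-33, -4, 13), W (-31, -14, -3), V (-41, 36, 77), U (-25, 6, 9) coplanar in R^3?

The plane through X, Y, Z has normal n = XY × XZ = (-1100, 660, -550) and equation n·P = 26510.
Checking the remaining points: n·W = 26510, n·V = 26510, n·U = 26510.
All equal 26510, so all 6 points lie in one plane.

Yes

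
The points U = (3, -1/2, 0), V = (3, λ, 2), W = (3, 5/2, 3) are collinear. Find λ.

3/2

Direction UW = (0, 3, 3). From the z-coordinate of V, the parameter along the line is τ = (2 − 0)/3 = 2/3.
Then λ = (-1/2) + 2/3·(3) = 3/2.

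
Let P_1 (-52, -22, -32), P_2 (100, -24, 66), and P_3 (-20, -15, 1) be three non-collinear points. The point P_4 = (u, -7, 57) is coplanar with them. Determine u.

Coplanarity requires P_1P_2 · (P_1P_3 × P_1P_4) = 0.
P_1P_2 = (152, -2, 98), P_1P_3 = (32, 7, 33); the triple product is linear in u with coefficient -752 and constant term 33088.
Setting it to zero: u = 44.

44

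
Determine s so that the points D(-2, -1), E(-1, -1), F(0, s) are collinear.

-1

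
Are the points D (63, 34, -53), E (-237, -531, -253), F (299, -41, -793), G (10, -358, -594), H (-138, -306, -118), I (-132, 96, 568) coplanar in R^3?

The plane through D, E, F has normal n = DE × DF = (403100, -269200, 155840) and equation n·P = 7982980.
Checking the remaining points: n·G = 7835640, n·H = 8358280, n·I = 9464720.
Since n·G = 7835640 ≠ 7982980, G is off the plane and the points are not all coplanar.

No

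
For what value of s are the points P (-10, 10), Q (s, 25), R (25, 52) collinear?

Collinearity: (Q − P) must be parallel to (R − P) = (35, 42).
Cross-multiplying the components: (s − (-10))·(42) = (15)·(35).
Solving gives s = 5/2.

5/2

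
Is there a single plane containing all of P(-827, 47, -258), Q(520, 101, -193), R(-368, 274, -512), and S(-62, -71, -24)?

The four points are coplanar iff the 3×3 determinant with rows PQ, PR, PS is zero.
Rows: (1347, 54, 65), (459, 227, -254), (765, -118, 234).
Expanding along the first row: (1347)(23146) − (54)(301716) + (65)(-227817) = 76893.
Nonzero ⇒ not coplanar.

No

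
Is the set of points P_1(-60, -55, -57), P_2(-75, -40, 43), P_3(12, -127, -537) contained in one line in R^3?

Yes

P_1P_2 = (-15, 15, 100), P_1P_3 = (72, -72, -480).
P_1P_2 × P_1P_3 = (0, 0, 0).
The cross product vanishes, so the three points are collinear.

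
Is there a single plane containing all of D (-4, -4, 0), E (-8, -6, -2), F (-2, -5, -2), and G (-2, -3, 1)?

Yes

A normal to the plane through D, E, F is n = DE × DF = (2, -12, 8).
The plane has equation n·P = 40. For G: n·G = 40.
Equal, so G lies in the plane and all four are coplanar.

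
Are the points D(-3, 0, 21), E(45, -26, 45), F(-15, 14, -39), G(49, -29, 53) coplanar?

Yes

With D as base: DE = (48, -26, 24), DF = (-12, 14, -60), DG = (52, -29, 32).
DF × DG = (-1292, -2736, -380).
DE · (DF × DG) = 0.
The scalar triple product vanishes, so the four points are coplanar.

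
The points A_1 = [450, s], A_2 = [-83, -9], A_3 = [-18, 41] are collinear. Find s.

The three points are collinear iff det[A_1A_2; A_1A_3] = 0.
This determinant is linear in s: (65)s + (-26065) = 0, so s = 401.

401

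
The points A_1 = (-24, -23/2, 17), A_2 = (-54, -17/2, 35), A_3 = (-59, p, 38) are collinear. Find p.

-8

Collinearity requires A_1A_2 × A_1A_3 = 0; each component is linear in p.
The x-component gives (-18)p + (-144) = 0, so p = -8.
The remaining components then also vanish.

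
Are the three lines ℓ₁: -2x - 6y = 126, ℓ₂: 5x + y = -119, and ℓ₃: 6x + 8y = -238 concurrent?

The three lines meet at one point iff the augmented coefficient matrix [aᵢ bᵢ cᵢ] has rank < 3, i.e. its determinant vanishes.
Here the determinant is 0.
It vanishes, so the lines are concurrent at (-21, -14).

Yes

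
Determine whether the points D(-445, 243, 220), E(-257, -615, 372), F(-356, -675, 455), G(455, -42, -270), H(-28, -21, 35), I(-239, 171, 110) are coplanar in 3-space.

The plane through D, E, F has normal n = DE × DF = (-62094, -30652, -96222) and equation n·P = -985446.
Checking the remaining points: n·G = -985446, n·H = -985446, n·I = -985446.
All equal -985446, so all 6 points lie in one plane.

Yes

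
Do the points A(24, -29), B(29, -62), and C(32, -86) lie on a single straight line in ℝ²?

AB = (5, -33), AC = (8, -57).
det[AB; AC] = (5)(-57) − (-33)(8) = -21.
The determinant is nonzero, so they are not collinear.

No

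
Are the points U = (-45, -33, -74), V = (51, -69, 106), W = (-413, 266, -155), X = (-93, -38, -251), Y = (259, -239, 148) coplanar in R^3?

Yes

The plane through U, V, W has normal n = UV × UW = (-50904, -58464, 15456) and equation n·P = 3076248.
Checking the remaining points: n·X = 3076248, n·Y = 3076248.
All equal 3076248, so all 5 points lie in one plane.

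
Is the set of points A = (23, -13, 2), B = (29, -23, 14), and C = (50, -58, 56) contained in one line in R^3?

Yes

AB = (6, -10, 12), AC = (27, -45, 54).
Each component of AC is 9/2 times the corresponding component of AB, so AC = 9/2·AB and the points are collinear.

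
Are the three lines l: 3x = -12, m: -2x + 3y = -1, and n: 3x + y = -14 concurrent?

No

Intersecting l and m: solving the 2×2 system gives (x, y) = (-4, -3).
Substitute into n: (3)(-4) + (1)(-3) = -15.
But n requires -14 ≠ -15, so the three lines have no common point.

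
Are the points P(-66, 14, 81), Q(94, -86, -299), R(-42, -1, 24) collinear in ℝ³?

PQ = (160, -100, -380), PR = (24, -15, -57).
PQ × PR = (0, 0, 0).
The cross product vanishes, so the three points are collinear.

Yes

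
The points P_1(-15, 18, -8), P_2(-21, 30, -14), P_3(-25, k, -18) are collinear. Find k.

Collinearity requires P_1P_2 × P_1P_3 = 0; each component is linear in k.
The x-component gives (6)k + (-228) = 0, so k = 38.
The remaining components then also vanish.

38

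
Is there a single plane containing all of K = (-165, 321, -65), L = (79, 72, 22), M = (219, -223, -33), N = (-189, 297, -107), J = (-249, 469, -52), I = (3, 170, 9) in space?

The plane through K, L, M has normal n = KL × KM = (39360, 25600, -37120) and equation n·P = 4136000.
Checking the remaining points: n·N = 4136000, n·J = 4136000, n·I = 4136000.
All equal 4136000, so all 6 points lie in one plane.

Yes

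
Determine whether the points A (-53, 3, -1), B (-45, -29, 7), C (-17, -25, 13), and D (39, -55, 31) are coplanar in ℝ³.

No

With A as base: AB = (8, -32, 8), AC = (36, -28, 14), AD = (92, -58, 32).
AC × AD = (-84, 136, 488).
AB · (AC × AD) = -1120.
Since -1120 ≠ 0, the four points are not coplanar.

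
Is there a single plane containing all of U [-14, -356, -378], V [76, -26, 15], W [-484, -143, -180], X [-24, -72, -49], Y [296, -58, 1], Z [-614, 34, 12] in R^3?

The plane through U, V, W has normal n = UV × UW = (-18369, -202530, 174270) and equation n·P = 6483786.
Checking the remaining points: n·X = 6483786, n·Y = 6483786, n·Z = 6483786.
All equal 6483786, so all 6 points lie in one plane.

Yes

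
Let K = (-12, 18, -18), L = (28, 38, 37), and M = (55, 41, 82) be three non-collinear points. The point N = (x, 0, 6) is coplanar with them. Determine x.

Coplanarity requires KL · (KM × KN) = 0.
KL = (40, 20, 55), KM = (67, 23, 100); the triple product is linear in x with coefficient 735 and constant term 4410.
Setting it to zero: x = -6.

-6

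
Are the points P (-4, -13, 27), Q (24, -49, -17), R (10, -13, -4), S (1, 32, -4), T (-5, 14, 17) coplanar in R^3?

The plane through P, Q, R has normal n = PQ × PR = (1116, 252, 504) and equation n·X = 5868.
Checking the remaining points: n·S = 7164, n·T = 6516.
Since n·S = 7164 ≠ 5868, S is off the plane and the points are not all coplanar.

No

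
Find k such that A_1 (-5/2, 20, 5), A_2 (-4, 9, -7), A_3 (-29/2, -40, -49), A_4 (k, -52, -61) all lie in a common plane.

Coplanarity ⇔ det[A_1A_2; A_1A_3; A_1A_4] = 0.
Expanding, this is linear in k: (-126)k + (-2079) = 0.
So k = -33/2.

-33/2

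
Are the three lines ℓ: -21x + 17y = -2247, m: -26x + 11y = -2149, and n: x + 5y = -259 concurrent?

Yes

Intersecting ℓ and m: solving the 2×2 system gives (x, y) = (56, -63).
Substitute into n: (1)(56) + (5)(-63) = -259.
This equals -259, so (56, -63) lies on all three lines and they are concurrent.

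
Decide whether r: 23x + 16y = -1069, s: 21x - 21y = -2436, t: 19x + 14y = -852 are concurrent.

The three lines meet at one point iff the augmented coefficient matrix [aᵢ bᵢ cᵢ] has rank < 3, i.e. its determinant vanishes.
Here the determinant is 819.
Nonzero, so no common point exists.

No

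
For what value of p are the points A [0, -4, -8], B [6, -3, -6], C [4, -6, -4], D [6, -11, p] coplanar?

Normal to plane ABC: n = (8, -16, -16); plane equation n·P = 192.
Requiring n·D = 192: (-16)p + (224) = 192.
So p = 2.

2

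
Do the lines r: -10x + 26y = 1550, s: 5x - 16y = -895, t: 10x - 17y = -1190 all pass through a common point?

Yes

Intersecting r and s: solving the 2×2 system gives (x, y) = (-51, 40).
Substitute into t: (10)(-51) + (-17)(40) = -1190.
This equals -1190, so (-51, 40) lies on all three lines and they are concurrent.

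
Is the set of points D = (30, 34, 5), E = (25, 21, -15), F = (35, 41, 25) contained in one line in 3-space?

DE = (-5, -13, -20), DF = (5, 7, 20).
Comparing components 2 and 3: (-13)(20) − (-20)(7) = -120 ≠ 0, so DE and DF are not parallel and the points are not collinear.

No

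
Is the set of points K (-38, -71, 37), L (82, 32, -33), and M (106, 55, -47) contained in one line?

No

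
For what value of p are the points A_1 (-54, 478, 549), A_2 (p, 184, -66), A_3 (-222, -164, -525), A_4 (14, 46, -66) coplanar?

-338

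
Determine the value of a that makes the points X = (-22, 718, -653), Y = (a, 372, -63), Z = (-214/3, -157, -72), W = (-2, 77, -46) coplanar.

The points are coplanar iff XY · (XZ × XW) = 0.
Expanding, this is linear in a: (-158704)a + (11109280) = 0.
So a = 70.

70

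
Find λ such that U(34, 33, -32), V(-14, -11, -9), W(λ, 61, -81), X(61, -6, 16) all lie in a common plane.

-22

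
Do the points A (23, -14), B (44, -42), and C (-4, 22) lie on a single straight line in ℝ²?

Yes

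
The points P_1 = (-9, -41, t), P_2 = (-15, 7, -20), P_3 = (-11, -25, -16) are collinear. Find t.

Collinearity requires P_1P_2 × P_1P_3 = 0; each component is linear in t.
The x-component gives (-32)t + (-448) = 0, so t = -14.
The remaining components then also vanish.

-14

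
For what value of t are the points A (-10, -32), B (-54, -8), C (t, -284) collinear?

452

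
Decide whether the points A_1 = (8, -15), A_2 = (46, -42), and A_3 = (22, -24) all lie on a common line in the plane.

No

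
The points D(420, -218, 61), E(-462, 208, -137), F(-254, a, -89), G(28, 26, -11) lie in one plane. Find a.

112

The points are coplanar iff DE · (DF × DG) = 0.
Expanding, this is linear in a: (-14112)a + (1580544) = 0.
So a = 112.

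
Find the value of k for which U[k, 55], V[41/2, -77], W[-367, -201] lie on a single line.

Collinearity: (U − V) must be parallel to (W − V) = (-775/2, -124).
Cross-multiplying the components: (k − 41/2)·(-124) = (132)·(-775/2).
Solving gives k = 433.

433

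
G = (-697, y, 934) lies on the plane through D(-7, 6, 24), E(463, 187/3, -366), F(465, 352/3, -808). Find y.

-356/3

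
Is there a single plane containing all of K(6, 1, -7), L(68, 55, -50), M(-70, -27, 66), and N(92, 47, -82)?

A normal to the plane through K, L, M is n = KL × KM = (2738, -1258, 2368).
The plane has equation n·P = -1406. For N: n·N = -1406.
Equal, so N lies in the plane and all four are coplanar.

Yes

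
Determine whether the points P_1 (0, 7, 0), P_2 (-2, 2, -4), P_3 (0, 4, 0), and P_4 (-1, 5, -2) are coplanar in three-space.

Yes

The four points are coplanar iff the 3×3 determinant with rows P_1P_2, P_1P_3, P_1P_4 is zero.
Rows: (-2, -5, -4), (0, -3, 0), (-1, -2, -2).
Expanding along the first row: (-2)(6) − (-5)(0) + (-4)(-3) = 0.
Zero determinant ⇒ coplanar.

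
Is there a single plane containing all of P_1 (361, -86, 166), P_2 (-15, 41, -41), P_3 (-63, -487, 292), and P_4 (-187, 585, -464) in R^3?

No

With P_1 as base: P_1P_2 = (-376, 127, -207), P_1P_3 = (-424, -401, 126), P_1P_4 = (-548, 671, -630).
P_1P_3 × P_1P_4 = (168084, -336168, -504252).
P_1P_2 · (P_1P_3 × P_1P_4) = -1512756.
Since -1512756 ≠ 0, the four points are not coplanar.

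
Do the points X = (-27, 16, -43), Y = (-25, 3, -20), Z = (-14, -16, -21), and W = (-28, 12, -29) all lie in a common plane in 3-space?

Yes

With X as base: XY = (2, -13, 23), XZ = (13, -32, 22), XW = (-1, -4, 14).
XZ × XW = (-360, -204, -84).
XY · (XZ × XW) = 0.
The scalar triple product vanishes, so the four points are coplanar.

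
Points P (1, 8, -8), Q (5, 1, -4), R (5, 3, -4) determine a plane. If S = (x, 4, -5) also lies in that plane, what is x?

4

Coplanarity requires PQ · (PR × PS) = 0.
PQ = (4, -7, 4), PR = (4, -5, 4); the triple product is linear in x with coefficient -8 and constant term 32.
Setting it to zero: x = 4.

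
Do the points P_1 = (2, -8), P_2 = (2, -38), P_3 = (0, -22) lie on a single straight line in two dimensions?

No

P_1P_2 = (0, -30), P_1P_3 = (-2, -14).
If collinear, P_1P_3 would be a scalar multiple of P_1P_2. But (0)·(-14) ≠ (-30)·(-2) (difference -60), so they are not parallel; the points are not collinear.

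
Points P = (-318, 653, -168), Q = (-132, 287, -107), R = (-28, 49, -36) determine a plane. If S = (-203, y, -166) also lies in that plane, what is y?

The plane through P, Q, R has equation −11468x − 6862y − 6204z = 208210.
Substituting S: (-6862)y + (3357868) = 208210, so y = 459.

459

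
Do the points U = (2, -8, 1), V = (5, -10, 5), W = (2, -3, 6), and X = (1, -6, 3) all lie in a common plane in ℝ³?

No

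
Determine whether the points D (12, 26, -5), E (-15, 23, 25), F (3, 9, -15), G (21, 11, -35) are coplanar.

Yes

A normal to the plane through D, E, F is n = DE × DF = (540, -540, 432).
The plane has equation n·P = -9720. For G: n·G = -9720.
Equal, so G lies in the plane and all four are coplanar.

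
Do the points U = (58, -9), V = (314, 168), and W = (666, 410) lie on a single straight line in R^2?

No

UV = (256, 177), UW = (608, 419).
If collinear, UW would be a scalar multiple of UV. But (256)·(419) ≠ (177)·(608) (difference -352), so they are not parallel; the points are not collinear.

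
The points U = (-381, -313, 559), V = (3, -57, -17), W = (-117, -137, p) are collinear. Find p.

163

Direction UV = (384, 256, -576). From the x-coordinate of W, the parameter along the line is τ = (-117 − (-381))/384 = 11/16.
Then p = 559 + 11/16·(-576) = 163.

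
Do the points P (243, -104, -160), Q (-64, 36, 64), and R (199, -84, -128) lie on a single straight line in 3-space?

No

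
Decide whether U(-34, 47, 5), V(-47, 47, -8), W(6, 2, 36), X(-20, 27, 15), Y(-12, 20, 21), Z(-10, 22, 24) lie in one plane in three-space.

No

The plane through U, V, W has normal n = UV × UW = (-585, -117, 585) and equation n·P = 17316.
Checking the remaining points: n·X = 17316, n·Y = 16965, n·Z = 17316.
Since n·Y = 16965 ≠ 17316, Y is off the plane and the points are not all coplanar.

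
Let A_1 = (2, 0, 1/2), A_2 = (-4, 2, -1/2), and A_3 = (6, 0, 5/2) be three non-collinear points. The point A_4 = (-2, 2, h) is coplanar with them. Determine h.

A normal to the plane is n = A_1A_2 × A_1A_3 = (4, 8, -8).
A_4 lies in the plane iff n · A_1A_4 = 0.
This gives (-8)h + (4) = 0, so h = 1/2.

1/2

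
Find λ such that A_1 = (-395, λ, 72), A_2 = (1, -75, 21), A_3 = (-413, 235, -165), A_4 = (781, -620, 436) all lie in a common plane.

360

The points are coplanar iff A_1A_2 · (A_1A_3 × A_1A_4) = 0.
Expanding, this is linear in λ: (-26730)λ + (9622800) = 0.
So λ = 360.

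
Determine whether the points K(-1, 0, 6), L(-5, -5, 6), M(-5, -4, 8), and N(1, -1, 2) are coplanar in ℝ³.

No

The four points are coplanar iff the 3×3 determinant with rows KL, KM, KN is zero.
Rows: (-4, -5, 0), (-4, -4, 2), (2, -1, -4).
Expanding along the first row: (-4)(18) − (-5)(12) + (0)(12) = -12.
Nonzero ⇒ not coplanar.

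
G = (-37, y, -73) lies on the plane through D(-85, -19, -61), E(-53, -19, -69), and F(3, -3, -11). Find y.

-19

Coplanarity requires DE · (DF × DG) = 0.
DE = (32, 0, -8), DF = (88, 16, 50); the triple product is linear in y with coefficient -2304 and constant term -43776.
Setting it to zero: y = -19.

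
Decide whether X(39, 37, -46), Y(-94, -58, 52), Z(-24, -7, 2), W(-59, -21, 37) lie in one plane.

No

The four points are coplanar iff the 3×3 determinant with rows XY, XZ, XW is zero.
Rows: (-133, -95, 98), (-63, -44, 48), (-98, -58, 83).
Expanding along the first row: (-133)(-868) − (-95)(-525) + (98)(-658) = 1085.
Nonzero ⇒ not coplanar.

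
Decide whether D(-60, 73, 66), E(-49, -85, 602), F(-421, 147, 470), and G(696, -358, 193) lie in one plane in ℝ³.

The four points are coplanar iff the 3×3 determinant with rows DE, DF, DG is zero.
Rows: (11, -158, 536), (-361, 74, 404), (756, -431, 127).
Expanding along the first row: (11)(183522) − (-158)(-351271) + (536)(99647) = -71284.
Nonzero ⇒ not coplanar.

No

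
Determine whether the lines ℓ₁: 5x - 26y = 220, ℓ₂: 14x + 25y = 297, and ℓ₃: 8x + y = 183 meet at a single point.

No

Intersecting ℓ₁ and ℓ₂: solving the 2×2 system gives (x, y) = (13222/489, -1595/489).
Substitute into ℓ₃: (8)(13222/489) + (1)(-1595/489) = 34727/163.
But ℓ₃ requires 183 ≠ 34727/163, so the three lines have no common point.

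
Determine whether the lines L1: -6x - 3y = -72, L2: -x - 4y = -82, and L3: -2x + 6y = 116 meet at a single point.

Lines aᵢx + bᵢy = cᵢ with pairwise distinct directions are concurrent exactly when det[aᵢ bᵢ cᵢ] = 0.
Here the determinant is 0.
It vanishes, so the lines are concurrent at (2, 20).

Yes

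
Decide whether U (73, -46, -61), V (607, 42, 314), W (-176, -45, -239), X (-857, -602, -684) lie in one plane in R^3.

A normal to the plane through U, V, W is n = UV × UW = (-16039, 1677, 22446).
The plane has equation n·P = -2617195. For X: n·X = -2617195.
Equal, so X lies in the plane and all four are coplanar.

Yes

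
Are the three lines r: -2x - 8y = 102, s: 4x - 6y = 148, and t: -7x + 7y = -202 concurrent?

Intersecting r and s: solving the 2×2 system gives (x, y) = (13, -16).
Substitute into t: (-7)(13) + (7)(-16) = -203.
But t requires -202 ≠ -203, so the three lines have no common point.

No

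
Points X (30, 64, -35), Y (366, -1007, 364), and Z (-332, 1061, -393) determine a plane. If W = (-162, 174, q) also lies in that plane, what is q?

Coplanarity requires XY · (XZ × XW) = 0.
XY = (336, -1071, 399), XZ = (-362, 997, -358); the triple product is linear in q with coefficient -52710 and constant term -1739430.
Setting it to zero: q = -33.

-33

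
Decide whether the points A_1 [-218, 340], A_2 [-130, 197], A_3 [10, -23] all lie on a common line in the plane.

A_1A_2 = (88, -143), A_1A_3 = (228, -363).
If collinear, A_1A_3 would be a scalar multiple of A_1A_2. But (88)·(-363) ≠ (-143)·(228) (difference 660), so they are not parallel; the points are not collinear.

No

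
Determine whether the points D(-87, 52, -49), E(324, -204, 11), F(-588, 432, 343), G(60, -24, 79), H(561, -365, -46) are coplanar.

Yes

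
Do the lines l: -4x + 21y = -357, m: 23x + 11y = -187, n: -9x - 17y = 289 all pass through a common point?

Yes

Intersecting l and m: solving the 2×2 system gives (x, y) = (0, -17).
Substitute into n: (-9)(0) + (-17)(-17) = 289.
This equals 289, so (0, -17) lies on all three lines and they are concurrent.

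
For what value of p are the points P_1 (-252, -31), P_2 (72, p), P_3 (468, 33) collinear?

-11/5

The three points are collinear iff det[P_1P_2; P_1P_3] = 0.
This determinant is linear in p: (-720)p + (-1584) = 0, so p = -11/5.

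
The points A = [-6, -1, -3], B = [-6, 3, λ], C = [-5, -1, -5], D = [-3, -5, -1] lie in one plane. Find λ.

The points are coplanar iff AB · (AC × AD) = 0.
Expanding, this is linear in λ: (-4)λ + (-44) = 0.
So λ = -11.

-11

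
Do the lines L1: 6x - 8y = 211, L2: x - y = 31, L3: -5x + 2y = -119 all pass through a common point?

No

Lines aᵢx + bᵢy = cᵢ with pairwise distinct directions are concurrent exactly when det[aᵢ bᵢ cᵢ] = 0.
Here the determinant is -3.
Nonzero, so no common point exists.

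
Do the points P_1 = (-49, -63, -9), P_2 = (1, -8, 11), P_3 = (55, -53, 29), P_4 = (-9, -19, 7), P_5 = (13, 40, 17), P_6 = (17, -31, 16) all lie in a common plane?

The plane through P_1, P_2, P_3 has normal n = P_1P_2 × P_1P_3 = (1890, 180, -5220) and equation n·P = -56970.
Checking the remaining points: n·P_4 = -56970, n·P_5 = -56970, n·P_6 = -56970.
All equal -56970, so all 6 points lie in one plane.

Yes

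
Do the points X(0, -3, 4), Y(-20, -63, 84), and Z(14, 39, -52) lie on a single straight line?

Yes

XY = (-20, -60, 80), XZ = (14, 42, -56).
Each component of XZ is -7/10 times the corresponding component of XY, so XZ = -7/10·XY and the points are collinear.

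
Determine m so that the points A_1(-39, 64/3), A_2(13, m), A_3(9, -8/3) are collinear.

The three points are collinear iff det[A_1A_2; A_1A_3] = 0.
This determinant is linear in m: (-48)m + (-224) = 0, so m = -14/3.

-14/3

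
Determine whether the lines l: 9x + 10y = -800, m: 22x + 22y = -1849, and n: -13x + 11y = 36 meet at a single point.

No

Intersecting l and m: solving the 2×2 system gives (x, y) = (-445/11, -959/22).
Substitute into n: (-13)(-445/11) + (11)(-959/22) = 1021/22.
But n requires 36 ≠ 1021/22, so the three lines have no common point.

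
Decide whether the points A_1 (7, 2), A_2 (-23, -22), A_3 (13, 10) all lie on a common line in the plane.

A_1A_2 = (-30, -24), A_1A_3 = (6, 8).
Twice the signed area of △A_1A_2A_3 is (-30)(8) − (-24)(6) = -96.
The area is nonzero, so the three points are not collinear.

No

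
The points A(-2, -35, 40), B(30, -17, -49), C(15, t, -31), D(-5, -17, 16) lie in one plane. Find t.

-11

Normal to plane ABD: n = (1170, 1035, 630); plane equation n·P = -13365.
Requiring n·C = -13365: (1035)t + (-1980) = -13365.
So t = -11.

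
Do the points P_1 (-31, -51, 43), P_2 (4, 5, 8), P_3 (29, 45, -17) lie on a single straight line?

Yes

P_1P_2 = (35, 56, -35), P_1P_3 = (60, 96, -60).
P_1P_2 × P_1P_3 = (0, 0, 0).
The cross product vanishes, so the three points are collinear.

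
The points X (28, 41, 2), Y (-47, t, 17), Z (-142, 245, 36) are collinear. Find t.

131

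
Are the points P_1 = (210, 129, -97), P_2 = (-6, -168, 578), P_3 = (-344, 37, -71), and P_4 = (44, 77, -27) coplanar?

Yes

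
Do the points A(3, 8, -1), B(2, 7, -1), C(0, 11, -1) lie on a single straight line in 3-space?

No

AB = (-1, -1, 0), AC = (-3, 3, 0).
Comparing components 1 and 2: (-1)(3) − (-1)(-3) = -6 ≠ 0, so AB and AC are not parallel and the points are not collinear.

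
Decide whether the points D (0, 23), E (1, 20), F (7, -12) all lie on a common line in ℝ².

No

DE = (1, -3), DF = (7, -35).
If collinear, DF would be a scalar multiple of DE. But (1)·(-35) ≠ (-3)·(7) (difference -14), so they are not parallel; the points are not collinear.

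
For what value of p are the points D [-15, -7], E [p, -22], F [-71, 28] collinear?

9

The three points are collinear iff det[DE; DF] = 0.
This determinant is linear in p: (35)p + (-315) = 0, so p = 9.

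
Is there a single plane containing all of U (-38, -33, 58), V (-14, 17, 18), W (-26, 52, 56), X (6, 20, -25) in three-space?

No

The four points are coplanar iff the 3×3 determinant with rows UV, UW, UX is zero.
Rows: (24, 50, -40), (12, 85, -2), (44, 53, -83).
Expanding along the first row: (24)(-6949) − (50)(-908) + (-40)(-3104) = 2784.
Nonzero ⇒ not coplanar.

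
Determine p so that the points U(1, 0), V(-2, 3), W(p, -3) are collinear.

4

The three points are collinear iff det[UV; UW] = 0.
This determinant is linear in p: (-3)p + (12) = 0, so p = 4.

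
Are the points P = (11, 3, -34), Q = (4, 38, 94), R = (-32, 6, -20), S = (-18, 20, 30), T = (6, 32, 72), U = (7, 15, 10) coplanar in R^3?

Yes

The plane through P, Q, R has normal n = PQ × PR = (106, -5406, 1484) and equation n·X = -65508.
Checking the remaining points: n·S = -65508, n·T = -65508, n·U = -65508.
All equal -65508, so all 6 points lie in one plane.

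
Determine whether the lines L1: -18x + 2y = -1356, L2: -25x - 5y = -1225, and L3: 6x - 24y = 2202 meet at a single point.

No

Intersecting L1 and L2: solving the 2×2 system gives (x, y) = (923/14, -1185/14).
Substitute into L3: (6)(923/14) + (-24)(-1185/14) = 2427.
But L3 requires 2202 ≠ 2427, so the three lines have no common point.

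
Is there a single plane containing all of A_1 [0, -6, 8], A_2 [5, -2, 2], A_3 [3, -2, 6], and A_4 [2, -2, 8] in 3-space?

Yes

A normal to the plane through A_1, A_2, A_3 is n = A_1A_2 × A_1A_3 = (16, -8, 8).
The plane has equation n·P = 112. For A_4: n·A_4 = 112.
Equal, so A_4 lies in the plane and all four are coplanar.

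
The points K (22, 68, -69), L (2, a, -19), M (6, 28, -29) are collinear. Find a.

Collinearity requires KL × KM = 0; each component is linear in a.
The x-component gives (40)a + (-720) = 0, so a = 18.
The remaining components then also vanish.

18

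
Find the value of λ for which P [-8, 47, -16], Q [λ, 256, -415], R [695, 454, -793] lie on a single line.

Direction PR = (703, 407, -777). From the y-coordinate of Q, the parameter along the line is τ = (256 − 47)/407 = 19/37.
Then λ = (-8) + 19/37·(703) = 353.

353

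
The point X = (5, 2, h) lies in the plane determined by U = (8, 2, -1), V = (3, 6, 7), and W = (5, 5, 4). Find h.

3

Coplanarity requires UV · (UW × UX) = 0.
UV = (-5, 4, 8), UW = (-3, 3, 5); the triple product is linear in h with coefficient -3 and constant term 9.
Setting it to zero: h = 3.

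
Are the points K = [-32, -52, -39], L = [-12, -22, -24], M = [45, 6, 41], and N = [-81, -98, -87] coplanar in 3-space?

The four points are coplanar iff the 3×3 determinant with rows KL, KM, KN is zero.
Rows: (20, 30, 15), (77, 58, 80), (-49, -46, -48).
Expanding along the first row: (20)(896) − (30)(224) + (15)(-700) = 700.
Nonzero ⇒ not coplanar.

No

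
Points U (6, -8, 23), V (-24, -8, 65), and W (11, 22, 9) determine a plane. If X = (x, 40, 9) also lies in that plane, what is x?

A normal to the plane is n = UV × UW = (-1260, -210, -900).
X lies in the plane iff n · UX = 0.
This gives (-1260)x + (10080) = 0, so x = 8.

8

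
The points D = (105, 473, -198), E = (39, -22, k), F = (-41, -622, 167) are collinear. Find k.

-33

Collinearity requires DE × DF = 0; each component is linear in k.
The x-component gives (1095)k + (36135) = 0, so k = -33.
The remaining components then also vanish.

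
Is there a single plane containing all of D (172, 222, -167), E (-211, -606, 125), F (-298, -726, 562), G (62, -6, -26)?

With D as base: DE = (-383, -828, 292), DF = (-470, -948, 729), DG = (-110, -228, 141).
DF × DG = (32544, -13920, 2880).
DE · (DF × DG) = -97632.
Since -97632 ≠ 0, the four points are not coplanar.

No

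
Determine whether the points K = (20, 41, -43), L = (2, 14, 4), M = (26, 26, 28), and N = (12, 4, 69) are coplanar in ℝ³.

No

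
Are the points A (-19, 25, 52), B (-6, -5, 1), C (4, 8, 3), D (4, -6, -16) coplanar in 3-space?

A normal to the plane through A, B, C is n = AB × AC = (603, -536, 469).
The plane has equation n·P = -469. For D: n·D = -1876.
-1876 ≠ -469, so D is off the plane.

No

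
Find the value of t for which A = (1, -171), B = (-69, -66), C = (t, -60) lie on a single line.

-73

The three points are collinear iff det[AB; AC] = 0.
This determinant is linear in t: (-105)t + (-7665) = 0, so t = -73.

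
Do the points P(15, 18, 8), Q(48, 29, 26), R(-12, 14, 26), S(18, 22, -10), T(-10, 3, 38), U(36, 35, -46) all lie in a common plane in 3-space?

The plane through P, Q, R has normal n = PQ × PR = (270, -1080, 165) and equation n·X = -14070.
Checking the remaining points: n·S = -20550, n·T = 330, n·U = -35670.
Since n·S = -20550 ≠ -14070, S is off the plane and the points are not all coplanar.

No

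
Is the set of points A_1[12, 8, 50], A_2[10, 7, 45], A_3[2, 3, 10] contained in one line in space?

A_1A_2 = (-2, -1, -5), A_1A_3 = (-10, -5, -40).
Comparing components 2 and 3: (-1)(-40) − (-5)(-5) = 15 ≠ 0, so A_1A_2 and A_1A_3 are not parallel and the points are not collinear.

No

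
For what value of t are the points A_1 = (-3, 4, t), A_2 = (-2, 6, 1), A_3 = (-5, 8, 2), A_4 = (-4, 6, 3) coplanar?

4

Coplanarity ⇔ det[A_1A_2; A_1A_3; A_1A_4] = 0.
Expanding, this is linear in t: (-4)t + (16) = 0.
So t = 4.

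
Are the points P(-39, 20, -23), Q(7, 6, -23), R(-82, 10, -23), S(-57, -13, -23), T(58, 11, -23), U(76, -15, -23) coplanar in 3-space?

Yes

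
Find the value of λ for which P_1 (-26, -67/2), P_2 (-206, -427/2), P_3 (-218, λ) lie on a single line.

-451/2

The three points are collinear iff det[P_1P_2; P_1P_3] = 0.
This determinant is linear in λ: (-180)λ + (-40590) = 0, so λ = -451/2.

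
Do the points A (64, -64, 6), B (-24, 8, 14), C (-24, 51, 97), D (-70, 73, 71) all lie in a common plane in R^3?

The four points are coplanar iff the 3×3 determinant with rows AB, AC, AD is zero.
Rows: (-88, 72, 8), (-88, 115, 91), (-134, 137, 65).
Expanding along the first row: (-88)(-4992) − (72)(6474) + (8)(3354) = 0.
Zero determinant ⇒ coplanar.

Yes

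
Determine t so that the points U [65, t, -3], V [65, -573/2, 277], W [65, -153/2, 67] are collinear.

-13/2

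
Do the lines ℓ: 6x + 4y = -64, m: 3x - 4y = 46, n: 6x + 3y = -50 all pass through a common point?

No

Lines aᵢx + bᵢy = cᵢ with pairwise distinct directions are concurrent exactly when det[aᵢ bᵢ cᵢ] = 0.
Here the determinant is -36.
Nonzero, so no common point exists.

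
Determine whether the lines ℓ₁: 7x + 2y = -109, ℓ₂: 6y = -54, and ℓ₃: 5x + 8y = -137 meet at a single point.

Yes

Lines aᵢx + bᵢy = cᵢ with pairwise distinct directions are concurrent exactly when det[aᵢ bᵢ cᵢ] = 0.
Here the determinant is 0.
It vanishes, so the lines are concurrent at (-13, -9).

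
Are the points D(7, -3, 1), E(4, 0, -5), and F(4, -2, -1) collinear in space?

No

DE = (-3, 3, -6), DF = (-3, 1, -2).
Comparing components 3 and 1: (-6)(-3) − (-3)(-2) = 12 ≠ 0, so DE and DF are not parallel and the points are not collinear.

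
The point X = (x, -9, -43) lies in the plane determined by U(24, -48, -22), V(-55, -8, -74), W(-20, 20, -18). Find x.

-24

The plane through U, V, W has equation 3696x + 2604y − 3612z = 43176.
Substituting X: (3696)x + (131880) = 43176, so x = -24.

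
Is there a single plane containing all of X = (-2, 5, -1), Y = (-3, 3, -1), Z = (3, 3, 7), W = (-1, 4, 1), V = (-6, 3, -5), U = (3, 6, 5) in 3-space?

Yes

The plane through X, Y, Z has normal n = XY × XZ = (-16, 8, 12) and equation n·P = 60.
Checking the remaining points: n·W = 60, n·V = 60, n·U = 60.
All equal 60, so all 6 points lie in one plane.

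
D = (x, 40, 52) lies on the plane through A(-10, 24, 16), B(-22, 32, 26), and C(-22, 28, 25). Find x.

The plane through A, B, C has equation 32x − 12y + 48z = 160.
Substituting D: (32)x + (2016) = 160, so x = -58.

-58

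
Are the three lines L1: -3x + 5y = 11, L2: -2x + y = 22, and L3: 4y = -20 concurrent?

No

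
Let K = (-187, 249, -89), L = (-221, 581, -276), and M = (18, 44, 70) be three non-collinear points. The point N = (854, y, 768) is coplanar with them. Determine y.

The plane through K, L, M has equation 14453x − 32929y − 61090z = -5465022.
Substituting N: (-32929)y + (-34574258) = -5465022, so y = -884.

-884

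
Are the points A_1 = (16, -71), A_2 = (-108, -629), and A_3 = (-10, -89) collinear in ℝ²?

A_1A_2 = (-124, -558), A_1A_3 = (-26, -18).
Twice the signed area of △A_1A_2A_3 is (-124)(-18) − (-558)(-26) = -12276.
The area is nonzero, so the three points are not collinear.

No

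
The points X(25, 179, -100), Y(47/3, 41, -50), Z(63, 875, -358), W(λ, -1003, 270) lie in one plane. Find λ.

The points are coplanar iff XY · (XZ × XW) = 0.
Expanding, this is linear in λ: (804)λ + (117116) = 0.
So λ = -437/3.

-437/3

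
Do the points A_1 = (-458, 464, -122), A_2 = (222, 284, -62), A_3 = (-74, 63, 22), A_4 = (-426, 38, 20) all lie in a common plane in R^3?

No

A normal to the plane through A_1, A_2, A_3 is n = A_1A_2 × A_1A_3 = (-1860, -74880, -203560).
The plane has equation n·P = -9058120. For A_4: n·A_4 = -6124280.
-6124280 ≠ -9058120, so A_4 is off the plane.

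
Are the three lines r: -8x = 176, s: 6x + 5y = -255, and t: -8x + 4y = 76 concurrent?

Intersecting r and s: solving the 2×2 system gives (x, y) = (-22, -123/5).
Substitute into t: (-8)(-22) + (4)(-123/5) = 388/5.
But t requires 76 ≠ 388/5, so the three lines have no common point.

No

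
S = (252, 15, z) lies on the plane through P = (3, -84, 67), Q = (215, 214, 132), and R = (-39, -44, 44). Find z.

169

A normal to the plane is n = PQ × PR = (-9454, 2146, 20996).
S lies in the plane iff n · PS = 0.
This gives (20996)z + (-3548324) = 0, so z = 169.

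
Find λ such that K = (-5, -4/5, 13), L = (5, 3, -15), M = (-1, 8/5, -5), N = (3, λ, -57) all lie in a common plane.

42/5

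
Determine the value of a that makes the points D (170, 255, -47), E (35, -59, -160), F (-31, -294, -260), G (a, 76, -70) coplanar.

-1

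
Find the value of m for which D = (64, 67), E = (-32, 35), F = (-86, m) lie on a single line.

The three points are collinear iff det[DE; DF] = 0.
This determinant is linear in m: (-96)m + (1632) = 0, so m = 17.

17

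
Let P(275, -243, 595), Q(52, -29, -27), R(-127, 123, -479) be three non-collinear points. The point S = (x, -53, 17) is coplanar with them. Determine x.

The plane through P, Q, R has equation −2184x + 10542y + 4410z = -538356.
Substituting S: (-2184)x + (-483756) = -538356, so x = 25.

25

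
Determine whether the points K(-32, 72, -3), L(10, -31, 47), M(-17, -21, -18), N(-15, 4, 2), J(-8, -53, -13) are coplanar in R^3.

The plane through K, L, M has normal n = KL × KM = (6195, 1380, -2361) and equation n·P = -91797.
Checking the remaining points: n·N = -92127, n·J = -92007.
Since n·N = -92127 ≠ -91797, N is off the plane and the points are not all coplanar.

No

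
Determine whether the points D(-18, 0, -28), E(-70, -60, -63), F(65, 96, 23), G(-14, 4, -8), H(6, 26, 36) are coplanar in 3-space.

No

The plane through D, E, F has normal n = DE × DF = (300, -253, -12) and equation n·P = -5064.
Checking the remaining points: n·G = -5116, n·H = -5210.
Since n·G = -5116 ≠ -5064, G is off the plane and the points are not all coplanar.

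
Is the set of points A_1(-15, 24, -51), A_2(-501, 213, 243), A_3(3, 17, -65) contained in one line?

No

A_1A_2 = (-486, 189, 294), A_1A_3 = (18, -7, -14).
A_1A_2 × A_1A_3 = (-588, -1512, 0).
The cross product is nonzero, so the points do not lie on one line.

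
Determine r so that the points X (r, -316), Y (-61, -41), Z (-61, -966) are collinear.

-61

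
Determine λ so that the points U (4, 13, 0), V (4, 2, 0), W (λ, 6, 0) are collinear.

4

Collinearity requires UV × UW = 0; each component is linear in λ.
The z-component gives (11)λ + (-44) = 0, so λ = 4.
The remaining components then also vanish.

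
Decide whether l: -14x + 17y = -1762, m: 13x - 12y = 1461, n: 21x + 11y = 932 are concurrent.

No

Intersecting l and m: solving the 2×2 system gives (x, y) = (3693/53, -2452/53).
Substitute into n: (21)(3693/53) + (11)(-2452/53) = 50581/53.
But n requires 932 ≠ 50581/53, so the three lines have no common point.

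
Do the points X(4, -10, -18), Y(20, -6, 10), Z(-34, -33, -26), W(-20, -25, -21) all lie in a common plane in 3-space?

Yes

The four points are coplanar iff the 3×3 determinant with rows XY, XZ, XW is zero.
Rows: (16, 4, 28), (-38, -23, -8), (-24, -15, -3).
Expanding along the first row: (16)(-51) − (4)(-78) + (28)(18) = 0.
Zero determinant ⇒ coplanar.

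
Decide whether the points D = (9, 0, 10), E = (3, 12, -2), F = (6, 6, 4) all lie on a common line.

DE = (-6, 12, -12), DF = (-3, 6, -6).
Each component of DF is 1/2 times the corresponding component of DE, so DF = 1/2·DE and the points are collinear.

Yes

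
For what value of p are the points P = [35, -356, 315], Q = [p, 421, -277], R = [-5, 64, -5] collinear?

Direction PR = (-40, 420, -320). From the y-coordinate of Q, the parameter along the line is τ = (421 − (-356))/420 = 37/20.
Then p = 35 + 37/20·(-40) = -39.

-39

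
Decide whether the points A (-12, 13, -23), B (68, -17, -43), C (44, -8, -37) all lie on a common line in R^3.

AB = (80, -30, -20), AC = (56, -21, -14).
AB × AC = (0, 0, 0).
The cross product vanishes, so the three points are collinear.

Yes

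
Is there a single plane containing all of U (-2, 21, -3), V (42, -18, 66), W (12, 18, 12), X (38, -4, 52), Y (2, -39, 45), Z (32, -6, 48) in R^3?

The plane through U, V, W has normal n = UV × UW = (-378, 306, 414) and equation n·P = 5940.
Checking the remaining points: n·X = 5940, n·Y = 5940, n·Z = 5940.
All equal 5940, so all 6 points lie in one plane.

Yes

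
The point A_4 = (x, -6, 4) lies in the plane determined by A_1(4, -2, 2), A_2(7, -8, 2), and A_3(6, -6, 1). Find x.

6

Coplanarity requires A_1A_2 · (A_1A_3 × A_1A_4) = 0.
A_1A_2 = (3, -6, 0), A_1A_3 = (2, -4, -1); the triple product is linear in x with coefficient 6 and constant term -36.
Setting it to zero: x = 6.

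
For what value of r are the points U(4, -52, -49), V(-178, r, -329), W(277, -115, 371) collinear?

-10

Collinearity requires UV × UW = 0; each component is linear in r.
The x-component gives (420)r + (4200) = 0, so r = -10.
The remaining components then also vanish.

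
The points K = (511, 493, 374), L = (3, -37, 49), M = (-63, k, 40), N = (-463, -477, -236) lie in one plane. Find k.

Normal to plane KLN: n = (8050, 6670, -23460); plane equation n·P = -1372180.
Requiring n·M = -1372180: (6670)k + (-1445550) = -1372180.
So k = 11.

11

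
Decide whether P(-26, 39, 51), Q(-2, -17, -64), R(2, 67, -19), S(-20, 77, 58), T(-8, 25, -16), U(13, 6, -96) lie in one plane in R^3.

Yes

The plane through P, Q, R has normal n = PQ × PR = (7140, -1540, 2240) and equation n·X = -131460.
Checking the remaining points: n·S = -131460, n·T = -131460, n·U = -131460.
All equal -131460, so all 6 points lie in one plane.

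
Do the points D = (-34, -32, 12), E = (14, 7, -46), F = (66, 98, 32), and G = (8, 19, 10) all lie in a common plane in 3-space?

Yes

A normal to the plane through D, E, F is n = DE × DF = (8320, -6760, 2340).
The plane has equation n·P = -38480. For G: n·G = -38480.
Equal, so G lies in the plane and all four are coplanar.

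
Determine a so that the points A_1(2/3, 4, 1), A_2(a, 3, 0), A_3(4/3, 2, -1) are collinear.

Direction A_1A_3 = (2/3, -2, -2). From the y-coordinate of A_2, the parameter along the line is τ = (3 − 4)/(-2) = 1/2.
Then a = 2/3 + 1/2·(2/3) = 1.

1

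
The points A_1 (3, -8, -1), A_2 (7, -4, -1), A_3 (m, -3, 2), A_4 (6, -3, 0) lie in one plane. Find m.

2

Normal to plane A_1A_2A_4: n = (4, -4, 8); plane equation n·P = 36.
Requiring n·A_3 = 36: (4)m + (28) = 36.
So m = 2.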